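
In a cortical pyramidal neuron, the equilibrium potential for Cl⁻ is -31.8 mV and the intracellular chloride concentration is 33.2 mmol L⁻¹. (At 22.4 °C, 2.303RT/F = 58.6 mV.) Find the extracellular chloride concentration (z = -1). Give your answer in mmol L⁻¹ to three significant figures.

Nernst: E = (58.6/-1) · log₁₀([out]/[in]), so log₁₀([out]/[in]) = -31.8 × -1 / 58.6 = 0.5427.
[out]/[in] = 10^(0.5427) = 3.489.
[out] = 3.489 × 33.2 = 115.8 mmol L⁻¹.

116 mmol L⁻¹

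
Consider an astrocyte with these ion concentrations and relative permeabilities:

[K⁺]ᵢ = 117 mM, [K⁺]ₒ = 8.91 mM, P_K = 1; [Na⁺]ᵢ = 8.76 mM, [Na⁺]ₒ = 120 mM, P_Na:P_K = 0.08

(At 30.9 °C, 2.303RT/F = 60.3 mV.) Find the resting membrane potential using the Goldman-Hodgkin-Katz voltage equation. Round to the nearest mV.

Vm = 60.3 · log₁₀[(Σ P·[cation]ₒ + Σ P·[anion]ᵢ) / (Σ P·[cation]ᵢ + Σ P·[anion]ₒ)]
Numerator = 1×8.91 + 0.08×120 = 18.51
Denominator = 1×117 + 0.08×8.76 = 117.7
Vm = 60.3 · log₁₀(0.15726) = 60.3 × (-0.8034) = -48.44 mV

-48 mV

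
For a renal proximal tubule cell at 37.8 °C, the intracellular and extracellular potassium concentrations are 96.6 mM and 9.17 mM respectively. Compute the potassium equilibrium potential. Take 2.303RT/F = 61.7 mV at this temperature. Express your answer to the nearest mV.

-63 mV

E = (61.7/z) · log₁₀([K⁺]_out/[K⁺]_in) with z = +1.
= (61.7/1) · log₁₀(9.17/96.6) = 61.70 · log₁₀(0.09493)
= 61.70 · (-1.0226) = -63.09 mV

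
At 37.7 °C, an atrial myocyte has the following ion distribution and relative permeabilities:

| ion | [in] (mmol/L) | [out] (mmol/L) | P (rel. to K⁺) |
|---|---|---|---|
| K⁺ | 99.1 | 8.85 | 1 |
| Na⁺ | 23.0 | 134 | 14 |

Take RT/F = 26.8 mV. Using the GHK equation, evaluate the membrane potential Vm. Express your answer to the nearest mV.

40 mV

Vm = 26.8 · ln[(Σ P·[cation]ₒ + Σ P·[anion]ᵢ) / (Σ P·[cation]ᵢ + Σ P·[anion]ₒ)]
Numerator = 1×8.85 + 14×134 = 1885
Denominator = 1×99.1 + 14×23.0 = 421.1
Vm = 26.8 · ln(4.476) = 26.8 × (1.4987) = 40.17 mV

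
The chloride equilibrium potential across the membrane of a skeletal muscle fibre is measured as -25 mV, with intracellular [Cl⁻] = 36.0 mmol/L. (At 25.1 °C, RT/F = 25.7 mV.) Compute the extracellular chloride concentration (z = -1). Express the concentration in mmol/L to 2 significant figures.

Nernst: E = (25.7/-1) · ln([out]/[in]), so ln([out]/[in]) = -25.0 × -1 / 25.7 = 0.9728.
[out]/[in] = e^(0.9728) = 2.645.
[out] = 2.645 × 36.0 = 95.23 mmol/L.

95 mmol/L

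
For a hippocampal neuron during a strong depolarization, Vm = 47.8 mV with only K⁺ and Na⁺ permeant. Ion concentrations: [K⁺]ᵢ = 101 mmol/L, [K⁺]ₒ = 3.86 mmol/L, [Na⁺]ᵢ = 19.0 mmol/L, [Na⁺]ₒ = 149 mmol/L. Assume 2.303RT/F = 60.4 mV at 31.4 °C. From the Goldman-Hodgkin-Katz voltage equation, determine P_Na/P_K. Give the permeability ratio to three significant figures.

Let α = P_Na/P_K. GHK: Vm = 60.4·log₁₀[(Kₒ + α·Naₒ)/(Kᵢ + α·Naᵢ)].
10^(Vm/60.4) = 10^(47.8/60.4) = 6.1857
So 6.1857·(Kᵢ + α·Naᵢ) = Kₒ + α·Naₒ → α = (6.1857·101.0 − 3.86) / (149.0 − 6.1857·19.0)
α = (624.8 − 3.86) / (149.0 − 117.5) = 620.9/31.47 = 19.73

19.7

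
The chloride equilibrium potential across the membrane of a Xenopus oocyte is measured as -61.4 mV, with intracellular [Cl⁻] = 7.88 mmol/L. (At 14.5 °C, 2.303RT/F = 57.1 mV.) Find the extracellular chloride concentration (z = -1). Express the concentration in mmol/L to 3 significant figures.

93.7 mmol/L

Nernst: E = (57.1/-1) · log₁₀([out]/[in]), so log₁₀([out]/[in]) = -61.4 × -1 / 57.1 = 1.0753.
[out]/[in] = 10^(1.0753) = 11.89.
[out] = 11.89 × 7.88 = 93.72 mmol/L.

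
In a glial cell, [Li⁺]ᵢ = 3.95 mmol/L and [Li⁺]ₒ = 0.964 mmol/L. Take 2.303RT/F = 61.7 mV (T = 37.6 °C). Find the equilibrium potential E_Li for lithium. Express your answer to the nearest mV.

-38 mV

E = (61.7/z) · log₁₀([Li⁺]_out/[Li⁺]_in) with z = +1.
= (61.7/1) · log₁₀(0.964/3.95) = 61.70 · log₁₀(0.2441)
= 61.70 · (-0.6125) = -37.79 mV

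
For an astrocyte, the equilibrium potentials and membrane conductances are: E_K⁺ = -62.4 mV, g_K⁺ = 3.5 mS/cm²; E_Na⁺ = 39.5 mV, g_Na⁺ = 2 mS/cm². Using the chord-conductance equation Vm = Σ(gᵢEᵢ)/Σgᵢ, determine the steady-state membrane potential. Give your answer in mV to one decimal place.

-25.3 mV

Σ gᵢEᵢ = 3.5·(-62.4) + 2·(39.5) = -139.40
Σ gᵢ = 3.5 + 2 = 5.5
Vm = -139.40 / 5.5 = -25.35 mV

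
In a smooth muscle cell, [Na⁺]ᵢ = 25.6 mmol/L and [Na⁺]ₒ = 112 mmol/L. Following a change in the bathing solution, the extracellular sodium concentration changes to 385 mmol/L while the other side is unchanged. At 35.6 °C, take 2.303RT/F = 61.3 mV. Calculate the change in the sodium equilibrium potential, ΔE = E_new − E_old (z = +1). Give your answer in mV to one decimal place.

32.9 mV

E_old = (61.3/1)·log₁₀(112/25.6) = 39.29 mV
E_new = (61.3/1)·log₁₀(385/25.6) = 72.16 mV
ΔE = 72.16 − (39.29) = 32.87 mV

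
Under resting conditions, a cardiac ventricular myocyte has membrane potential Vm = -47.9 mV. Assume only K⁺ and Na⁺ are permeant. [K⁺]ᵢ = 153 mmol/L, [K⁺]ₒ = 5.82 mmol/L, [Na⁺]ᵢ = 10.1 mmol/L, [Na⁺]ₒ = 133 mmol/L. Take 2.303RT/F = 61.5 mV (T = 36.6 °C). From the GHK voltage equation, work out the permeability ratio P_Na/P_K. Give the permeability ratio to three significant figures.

Let α = P_Na/P_K. GHK: Vm = 61.5·log₁₀[(Kₒ + α·Naₒ)/(Kᵢ + α·Naᵢ)].
10^(Vm/61.5) = 10^(-47.9/61.5) = 0.16639
So 0.16639·(Kᵢ + α·Naᵢ) = Kₒ + α·Naₒ → α = (0.16639·153.0 − 5.82) / (133.0 − 0.16639·10.1)
α = (25.46 − 5.82) / (133.0 − 1.681) = 19.64/131.3 = 0.1495

0.150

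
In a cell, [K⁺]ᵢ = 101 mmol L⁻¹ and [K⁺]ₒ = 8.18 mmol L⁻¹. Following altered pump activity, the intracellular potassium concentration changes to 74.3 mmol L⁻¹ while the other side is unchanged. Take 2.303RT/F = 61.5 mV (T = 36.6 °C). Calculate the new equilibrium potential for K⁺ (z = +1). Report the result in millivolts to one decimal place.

-58.9 mV

After the shift: [K⁺]_out = 8.18, [K⁺]_in = 74.3 mmol L⁻¹.
E_new = (61.5/1)·log₁₀(8.18/74.3) = 61.50 · (-0.9582) = -58.93 mV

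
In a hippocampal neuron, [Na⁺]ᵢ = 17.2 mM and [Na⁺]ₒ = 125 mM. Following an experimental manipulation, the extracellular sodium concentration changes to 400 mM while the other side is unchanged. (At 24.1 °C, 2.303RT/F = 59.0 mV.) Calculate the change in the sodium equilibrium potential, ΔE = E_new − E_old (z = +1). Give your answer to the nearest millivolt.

E_old = (59.0/1)·log₁₀(125/17.2) = 50.82 mV
E_new = (59.0/1)·log₁₀(400/17.2) = 80.63 mV
ΔE = 80.63 − (50.82) = 29.80 mV

30 mV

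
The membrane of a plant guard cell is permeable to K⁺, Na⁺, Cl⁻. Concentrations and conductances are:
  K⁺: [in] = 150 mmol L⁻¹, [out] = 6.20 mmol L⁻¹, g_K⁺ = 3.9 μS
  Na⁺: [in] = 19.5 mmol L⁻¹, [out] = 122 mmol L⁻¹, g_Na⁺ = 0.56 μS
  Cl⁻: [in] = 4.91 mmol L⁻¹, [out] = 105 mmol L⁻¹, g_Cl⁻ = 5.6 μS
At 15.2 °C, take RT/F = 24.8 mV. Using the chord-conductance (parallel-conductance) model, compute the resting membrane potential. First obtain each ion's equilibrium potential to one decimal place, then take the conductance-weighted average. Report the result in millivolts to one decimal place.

-70.4 mV

E_K⁺ = (24.8/1)·ln(6.20/150) = -79.0 mV
E_Na⁺ = (24.8/1)·ln(122/19.5) = 45.5 mV
E_Cl⁻ = (24.8/-1)·ln(105/4.91) = -76.0 mV
Vm = (Σ gᵢEᵢ)/(Σ gᵢ) = (3.9·-79.0 + 0.56·45.5 + 5.6·-76.0) / (3.9 + 0.56 + 5.6)
= -708.22 / 10.06 = -70.40 mV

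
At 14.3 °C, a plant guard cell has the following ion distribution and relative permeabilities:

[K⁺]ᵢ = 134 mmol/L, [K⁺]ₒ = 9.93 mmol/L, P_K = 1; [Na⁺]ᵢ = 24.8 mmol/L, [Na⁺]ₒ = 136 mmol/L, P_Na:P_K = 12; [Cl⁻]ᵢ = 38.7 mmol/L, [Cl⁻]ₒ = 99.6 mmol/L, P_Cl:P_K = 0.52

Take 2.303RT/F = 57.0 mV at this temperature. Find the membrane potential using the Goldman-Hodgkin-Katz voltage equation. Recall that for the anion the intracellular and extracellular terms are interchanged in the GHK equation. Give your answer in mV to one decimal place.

Vm = 57.0 · log₁₀[(Σ P·[cation]ₒ + Σ P·[anion]ᵢ) / (Σ P·[cation]ᵢ + Σ P·[anion]ₒ)]
Numerator = 1×9.93 + 12×136 + 0.52×38.7 = 1662
Denominator = 1×134 + 12×24.8 + 0.52×99.6 = 483.4
Vm = 57.0 · log₁₀(3.4383) = 57.0 × (0.5363) = 30.57 mV

30.6 mV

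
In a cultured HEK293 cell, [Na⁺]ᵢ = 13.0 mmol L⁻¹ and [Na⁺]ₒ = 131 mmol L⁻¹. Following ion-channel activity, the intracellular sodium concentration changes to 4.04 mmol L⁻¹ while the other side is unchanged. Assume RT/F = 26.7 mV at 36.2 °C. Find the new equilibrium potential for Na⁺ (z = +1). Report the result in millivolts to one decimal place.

92.9 mV

After the shift: [Na⁺]_out = 131, [Na⁺]_in = 4.04 mmol L⁻¹.
E_new = (26.7/1)·ln(131/4.04) = 26.70 · (3.4790) = 92.89 mV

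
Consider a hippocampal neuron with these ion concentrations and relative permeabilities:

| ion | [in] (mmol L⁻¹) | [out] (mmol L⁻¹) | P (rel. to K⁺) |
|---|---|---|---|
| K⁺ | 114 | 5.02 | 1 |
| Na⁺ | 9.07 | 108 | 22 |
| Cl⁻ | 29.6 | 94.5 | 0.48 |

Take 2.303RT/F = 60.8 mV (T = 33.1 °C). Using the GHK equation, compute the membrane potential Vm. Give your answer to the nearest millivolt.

50 mV

Vm = 60.8 · log₁₀[(Σ P·[cation]ₒ + Σ P·[anion]ᵢ) / (Σ P·[cation]ᵢ + Σ P·[anion]ₒ)]
Numerator = 1×5.02 + 22×108 + 0.48×29.6 = 2395
Denominator = 1×114 + 22×9.07 + 0.48×94.5 = 358.9
Vm = 60.8 · log₁₀(6.6738) = 60.8 × (0.8244) = 50.12 mV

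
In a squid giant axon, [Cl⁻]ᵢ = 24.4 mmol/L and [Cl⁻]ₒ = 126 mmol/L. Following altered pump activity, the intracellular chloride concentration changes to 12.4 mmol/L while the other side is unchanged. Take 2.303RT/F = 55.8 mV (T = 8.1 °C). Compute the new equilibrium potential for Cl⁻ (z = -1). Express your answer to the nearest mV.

After the shift: [Cl⁻]_out = 126, [Cl⁻]_in = 12.4 mmol/L.
E_new = (55.8/-1)·log₁₀(126/12.4) = -55.80 · (1.0069) = -56.19 mV

-56 mV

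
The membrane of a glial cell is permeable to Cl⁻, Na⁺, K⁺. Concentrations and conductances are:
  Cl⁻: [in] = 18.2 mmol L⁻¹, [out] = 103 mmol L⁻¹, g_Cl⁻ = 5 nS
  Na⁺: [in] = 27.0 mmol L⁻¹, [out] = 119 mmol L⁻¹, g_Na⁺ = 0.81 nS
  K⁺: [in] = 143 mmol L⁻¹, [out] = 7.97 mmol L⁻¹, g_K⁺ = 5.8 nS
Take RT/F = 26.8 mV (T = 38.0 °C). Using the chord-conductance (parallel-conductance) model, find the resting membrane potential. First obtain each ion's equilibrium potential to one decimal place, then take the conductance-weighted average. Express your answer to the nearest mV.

-56 mV

E_Cl⁻ = (26.8/-1)·ln(103/18.2) = -46.5 mV
E_Na⁺ = (26.8/1)·ln(119/27.0) = 39.8 mV
E_K⁺ = (26.8/1)·ln(7.97/143) = -77.4 mV
Vm = (Σ gᵢEᵢ)/(Σ gᵢ) = (5·-46.5 + 0.81·39.8 + 5.8·-77.4) / (5 + 0.81 + 5.8)
= -649.18 / 11.61 = -55.92 mV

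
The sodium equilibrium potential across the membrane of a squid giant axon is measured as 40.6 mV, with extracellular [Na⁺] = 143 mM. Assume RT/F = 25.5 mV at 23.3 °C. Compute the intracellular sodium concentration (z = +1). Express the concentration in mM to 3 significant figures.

Nernst: E = (25.5/1) · ln([out]/[in]), so ln([out]/[in]) = 40.6 × 1 / 25.5 = 1.5922.
[out]/[in] = e^(1.5922) = 4.914.
[in] = 143 / 4.914 = 29.1 mM.

29.1 mM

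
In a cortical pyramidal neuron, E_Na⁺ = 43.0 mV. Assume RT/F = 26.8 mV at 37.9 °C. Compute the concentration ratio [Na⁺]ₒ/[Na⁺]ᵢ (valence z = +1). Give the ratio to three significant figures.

4.98

ln([out]/[in]) = E·z/(26.8) = 43.0 × 1 / 26.8 = 1.6045
[out]/[in] = e^(1.6045) = 4.975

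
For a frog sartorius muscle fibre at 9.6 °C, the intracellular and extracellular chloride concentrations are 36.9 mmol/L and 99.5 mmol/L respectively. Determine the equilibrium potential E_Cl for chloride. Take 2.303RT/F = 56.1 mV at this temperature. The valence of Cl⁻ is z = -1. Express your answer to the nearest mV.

-24 mV

E = (56.1/z) · log₁₀([Cl⁻]_out/[Cl⁻]_in) with z = -1.
For an anion, dividing by z = -1 reverses the sign.
= (56.1/-1) · log₁₀(99.5/36.9) = -56.10 · log₁₀(2.696)
= -56.10 · (0.4308) = -24.17 mV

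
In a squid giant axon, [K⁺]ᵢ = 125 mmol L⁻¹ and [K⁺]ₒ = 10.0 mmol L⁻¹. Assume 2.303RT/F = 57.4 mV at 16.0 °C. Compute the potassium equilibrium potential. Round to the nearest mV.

E = (57.4/z) · log₁₀([K⁺]_out/[K⁺]_in) with z = +1.
= (57.4/1) · log₁₀(10.0/125) = 57.40 · log₁₀(0.08)
= 57.40 · (-1.0969) = -62.96 mV

-63 mV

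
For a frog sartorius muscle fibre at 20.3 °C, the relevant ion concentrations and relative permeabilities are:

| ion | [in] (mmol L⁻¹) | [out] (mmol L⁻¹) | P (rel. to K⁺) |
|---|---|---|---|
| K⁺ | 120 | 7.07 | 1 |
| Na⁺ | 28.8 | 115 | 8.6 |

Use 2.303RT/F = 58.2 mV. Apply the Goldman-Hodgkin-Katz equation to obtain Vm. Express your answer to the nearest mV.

Vm = 58.2 · log₁₀[(Σ P·[cation]ₒ + Σ P·[anion]ᵢ) / (Σ P·[cation]ᵢ + Σ P·[anion]ₒ)]
Numerator = 1×7.07 + 8.6×115 = 996.1
Denominator = 1×120 + 8.6×28.8 = 367.7
Vm = 58.2 · log₁₀(2.7091) = 58.2 × (0.4328) = 25.19 mV

25 mV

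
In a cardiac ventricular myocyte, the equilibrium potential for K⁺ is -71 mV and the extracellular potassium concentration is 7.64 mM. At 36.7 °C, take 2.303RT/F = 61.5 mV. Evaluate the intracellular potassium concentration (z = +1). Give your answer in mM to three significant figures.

109 mM

Nernst: E = (61.5/1) · log₁₀([out]/[in]), so log₁₀([out]/[in]) = -71.0 × 1 / 61.5 = -1.1545.
[out]/[in] = 10^(-1.1545) = 0.07007.
[in] = 7.64 / 0.07007 = 109 mM.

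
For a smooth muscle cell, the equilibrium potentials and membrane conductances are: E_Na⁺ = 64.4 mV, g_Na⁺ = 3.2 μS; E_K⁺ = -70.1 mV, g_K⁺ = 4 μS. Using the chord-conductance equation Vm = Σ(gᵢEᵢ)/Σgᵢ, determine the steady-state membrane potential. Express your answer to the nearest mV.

-10 mV

Σ gᵢEᵢ = 3.2·(64.4) + 4·(-70.1) = -74.32
Σ gᵢ = 3.2 + 4 = 7.2
Vm = -74.32 / 7.2 = -10.32 mV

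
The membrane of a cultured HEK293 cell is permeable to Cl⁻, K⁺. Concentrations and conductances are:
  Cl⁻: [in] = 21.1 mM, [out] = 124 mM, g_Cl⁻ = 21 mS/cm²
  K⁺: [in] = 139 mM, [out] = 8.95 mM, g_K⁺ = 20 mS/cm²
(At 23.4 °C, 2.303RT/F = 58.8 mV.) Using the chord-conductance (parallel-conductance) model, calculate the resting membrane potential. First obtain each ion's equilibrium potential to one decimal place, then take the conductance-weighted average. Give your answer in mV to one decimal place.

-57.3 mV

E_Cl⁻ = (58.8/-1)·log₁₀(124/21.1) = -45.2 mV
E_K⁺ = (58.8/1)·log₁₀(8.95/139) = -70.0 mV
Vm = (Σ gᵢEᵢ)/(Σ gᵢ) = (21·-45.2 + 20·-70.0) / (21 + 20)
= -2349.20 / 41 = -57.30 mV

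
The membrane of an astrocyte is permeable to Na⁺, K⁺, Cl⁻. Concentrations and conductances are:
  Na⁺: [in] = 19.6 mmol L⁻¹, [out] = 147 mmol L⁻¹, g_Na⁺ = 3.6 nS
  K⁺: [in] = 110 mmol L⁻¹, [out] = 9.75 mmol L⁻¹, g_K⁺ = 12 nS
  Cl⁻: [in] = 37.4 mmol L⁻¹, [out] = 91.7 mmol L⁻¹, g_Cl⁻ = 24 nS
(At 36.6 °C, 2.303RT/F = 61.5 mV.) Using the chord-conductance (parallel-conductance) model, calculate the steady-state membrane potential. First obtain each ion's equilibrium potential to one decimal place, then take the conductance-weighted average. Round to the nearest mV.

E_Na⁺ = (61.5/1)·log₁₀(147/19.6) = 53.8 mV
E_K⁺ = (61.5/1)·log₁₀(9.75/110) = -64.7 mV
E_Cl⁻ = (61.5/-1)·log₁₀(91.7/37.4) = -24.0 mV
Vm = (Σ gᵢEᵢ)/(Σ gᵢ) = (3.6·53.8 + 12·-64.7 + 24·-24.0) / (3.6 + 12 + 24)
= -1158.72 / 39.6 = -29.26 mV

-29 mV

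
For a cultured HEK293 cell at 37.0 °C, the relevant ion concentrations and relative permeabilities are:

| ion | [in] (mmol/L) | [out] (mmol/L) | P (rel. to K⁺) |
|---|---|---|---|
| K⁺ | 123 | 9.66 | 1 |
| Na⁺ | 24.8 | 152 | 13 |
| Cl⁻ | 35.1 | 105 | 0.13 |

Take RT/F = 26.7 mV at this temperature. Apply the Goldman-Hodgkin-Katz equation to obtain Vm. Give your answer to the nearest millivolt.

39 mV

Vm = 26.7 · ln[(Σ P·[cation]ₒ + Σ P·[anion]ᵢ) / (Σ P·[cation]ᵢ + Σ P·[anion]ₒ)]
Numerator = 1×9.66 + 13×152 + 0.13×35.1 = 1990
Denominator = 1×123 + 13×24.8 + 0.13×105 = 459.1
Vm = 26.7 · ln(4.3355) = 26.7 × (1.4668) = 39.16 mV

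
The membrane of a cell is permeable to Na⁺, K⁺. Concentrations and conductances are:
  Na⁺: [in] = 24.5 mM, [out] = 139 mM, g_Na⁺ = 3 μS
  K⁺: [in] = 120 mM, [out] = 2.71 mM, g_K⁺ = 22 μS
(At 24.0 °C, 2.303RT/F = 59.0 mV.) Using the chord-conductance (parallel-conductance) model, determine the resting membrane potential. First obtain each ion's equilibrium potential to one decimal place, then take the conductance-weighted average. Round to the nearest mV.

-80 mV

E_Na⁺ = (59.0/1)·log₁₀(139/24.5) = 44.5 mV
E_K⁺ = (59.0/1)·log₁₀(2.71/120) = -97.1 mV
Vm = (Σ gᵢEᵢ)/(Σ gᵢ) = (3·44.5 + 22·-97.1) / (3 + 22)
= -2002.70 / 25 = -80.11 mV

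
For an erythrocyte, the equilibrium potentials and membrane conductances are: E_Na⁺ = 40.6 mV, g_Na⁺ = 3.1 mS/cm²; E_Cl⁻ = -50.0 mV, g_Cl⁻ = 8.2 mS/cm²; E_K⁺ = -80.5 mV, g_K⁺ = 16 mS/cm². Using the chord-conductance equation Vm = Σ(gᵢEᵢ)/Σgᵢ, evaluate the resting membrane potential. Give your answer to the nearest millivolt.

-58 mV

Σ gᵢEᵢ = 3.1·(40.6) + 8.2·(-50.0) + 16·(-80.5) = -1572.14
Σ gᵢ = 3.1 + 8.2 + 16 = 27.3
Vm = -1572.14 / 27.3 = -57.59 mV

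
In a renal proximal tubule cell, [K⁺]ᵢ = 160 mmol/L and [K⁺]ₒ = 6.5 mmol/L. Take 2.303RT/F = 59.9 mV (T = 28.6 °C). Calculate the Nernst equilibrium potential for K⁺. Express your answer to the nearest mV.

E = (59.9/z) · log₁₀([K⁺]_out/[K⁺]_in) with z = +1.
= (59.9/1) · log₁₀(6.5/160) = 59.90 · log₁₀(0.04063)
= 59.90 · (-1.3912) = -83.33 mV

-83 mV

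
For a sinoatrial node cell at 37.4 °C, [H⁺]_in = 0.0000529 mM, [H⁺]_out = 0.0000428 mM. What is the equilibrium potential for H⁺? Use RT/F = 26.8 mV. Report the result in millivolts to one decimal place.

-5.7 mV

E = (26.8/z) · ln([H⁺]_out/[H⁺]_in) with z = +1.
= (26.8/1) · ln(0.0000428/0.0000529) = 26.80 · ln(0.8091)
= 26.80 · (-0.2119) = -5.68 mV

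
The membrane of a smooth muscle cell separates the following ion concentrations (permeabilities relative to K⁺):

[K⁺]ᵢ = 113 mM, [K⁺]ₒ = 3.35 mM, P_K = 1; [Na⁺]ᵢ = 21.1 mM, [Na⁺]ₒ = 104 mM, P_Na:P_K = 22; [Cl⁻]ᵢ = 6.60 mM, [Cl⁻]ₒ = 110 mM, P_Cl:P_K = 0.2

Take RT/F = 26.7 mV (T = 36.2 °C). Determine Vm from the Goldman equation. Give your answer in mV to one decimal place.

35.8 mV

Vm = 26.7 · ln[(Σ P·[cation]ₒ + Σ P·[anion]ᵢ) / (Σ P·[cation]ᵢ + Σ P·[anion]ₒ)]
Numerator = 1×3.35 + 22×104 + 0.2×6.60 = 2293
Denominator = 1×113 + 22×21.1 + 0.2×110 = 599.2
Vm = 26.7 · ln(3.8262) = 26.7 × (1.3419) = 35.83 mV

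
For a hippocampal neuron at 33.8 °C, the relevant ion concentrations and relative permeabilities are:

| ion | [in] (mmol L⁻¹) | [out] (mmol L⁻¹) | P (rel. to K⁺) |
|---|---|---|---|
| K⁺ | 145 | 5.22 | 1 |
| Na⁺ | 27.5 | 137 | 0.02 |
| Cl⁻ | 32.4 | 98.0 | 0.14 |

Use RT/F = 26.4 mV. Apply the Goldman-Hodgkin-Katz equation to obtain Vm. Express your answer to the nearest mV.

-67 mV

Vm = 26.4 · ln[(Σ P·[cation]ₒ + Σ P·[anion]ᵢ) / (Σ P·[cation]ᵢ + Σ P·[anion]ₒ)]
Numerator = 1×5.22 + 0.02×137 + 0.14×32.4 = 12.5
Denominator = 1×145 + 0.02×27.5 + 0.14×98.0 = 159.3
Vm = 26.4 · ln(0.078458) = 26.4 × (-2.5452) = -67.19 mV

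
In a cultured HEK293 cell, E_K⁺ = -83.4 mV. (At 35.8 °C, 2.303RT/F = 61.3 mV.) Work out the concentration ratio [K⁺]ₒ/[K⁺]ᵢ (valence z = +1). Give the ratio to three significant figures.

log₁₀([out]/[in]) = E·z/(61.3) = -83.4 × 1 / 61.3 = -1.3605
[out]/[in] = 10^(-1.3605) = 0.0436

0.0436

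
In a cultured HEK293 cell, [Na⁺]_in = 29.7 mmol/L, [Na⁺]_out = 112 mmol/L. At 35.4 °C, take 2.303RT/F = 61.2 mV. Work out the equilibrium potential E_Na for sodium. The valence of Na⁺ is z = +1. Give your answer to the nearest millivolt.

35 mV

E = (61.2/z) · log₁₀([Na⁺]_out/[Na⁺]_in) with z = +1.
= (61.2/1) · log₁₀(112/29.7) = 61.20 · log₁₀(3.771)
= 61.20 · (0.5765) = 35.28 mV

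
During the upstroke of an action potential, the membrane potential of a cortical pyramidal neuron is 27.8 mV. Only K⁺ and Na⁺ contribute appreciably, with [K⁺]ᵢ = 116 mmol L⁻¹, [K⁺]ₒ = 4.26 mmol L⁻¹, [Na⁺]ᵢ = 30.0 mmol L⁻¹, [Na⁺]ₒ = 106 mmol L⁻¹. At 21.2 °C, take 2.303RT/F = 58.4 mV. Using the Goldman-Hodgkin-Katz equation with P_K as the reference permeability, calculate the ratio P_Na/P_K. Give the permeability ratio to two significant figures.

21

Let α = P_Na/P_K. GHK: Vm = 58.4·log₁₀[(Kₒ + α·Naₒ)/(Kᵢ + α·Naᵢ)].
10^(Vm/58.4) = 10^(27.8/58.4) = 2.9925
So 2.9925·(Kᵢ + α·Naᵢ) = Kₒ + α·Naₒ → α = (2.9925·116.0 − 4.26) / (106.0 − 2.9925·30.0)
α = (347.1 − 4.26) / (106.0 − 89.77) = 342.9/16.23 = 21.13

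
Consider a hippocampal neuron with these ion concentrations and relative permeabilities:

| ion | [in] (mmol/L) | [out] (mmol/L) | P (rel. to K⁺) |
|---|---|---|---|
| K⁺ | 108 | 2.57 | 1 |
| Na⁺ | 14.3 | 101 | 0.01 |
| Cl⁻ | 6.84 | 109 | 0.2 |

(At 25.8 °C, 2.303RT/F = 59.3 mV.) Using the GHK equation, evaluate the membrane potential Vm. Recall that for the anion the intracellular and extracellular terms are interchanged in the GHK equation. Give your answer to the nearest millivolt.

-84 mV

Vm = 59.3 · log₁₀[(Σ P·[cation]ₒ + Σ P·[anion]ᵢ) / (Σ P·[cation]ᵢ + Σ P·[anion]ₒ)]
Numerator = 1×2.57 + 0.01×101 + 0.2×6.84 = 4.948
Denominator = 1×108 + 0.01×14.3 + 0.2×109 = 129.9
Vm = 59.3 · log₁₀(0.038078) = 59.3 × (-1.4193) = -84.17 mV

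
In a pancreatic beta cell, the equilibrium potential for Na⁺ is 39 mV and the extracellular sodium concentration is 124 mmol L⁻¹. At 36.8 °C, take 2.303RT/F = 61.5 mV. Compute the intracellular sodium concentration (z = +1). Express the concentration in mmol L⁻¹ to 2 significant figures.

Nernst: E = (61.5/1) · log₁₀([out]/[in]), so log₁₀([out]/[in]) = 39.0 × 1 / 61.5 = 0.6341.
[out]/[in] = 10^(0.6341) = 4.307.
[in] = 124 / 4.307 = 28.79 mmol L⁻¹.

29 mmol L⁻¹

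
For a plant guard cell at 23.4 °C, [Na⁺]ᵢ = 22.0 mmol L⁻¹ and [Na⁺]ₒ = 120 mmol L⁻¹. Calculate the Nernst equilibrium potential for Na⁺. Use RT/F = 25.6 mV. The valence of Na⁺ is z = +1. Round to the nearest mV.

43 mV

E = (25.6/z) · ln([Na⁺]_out/[Na⁺]_in) with z = +1.
= (25.6/1) · ln(120/22.0) = 25.60 · ln(5.455)
= 25.60 · (1.6964) = 43.43 mV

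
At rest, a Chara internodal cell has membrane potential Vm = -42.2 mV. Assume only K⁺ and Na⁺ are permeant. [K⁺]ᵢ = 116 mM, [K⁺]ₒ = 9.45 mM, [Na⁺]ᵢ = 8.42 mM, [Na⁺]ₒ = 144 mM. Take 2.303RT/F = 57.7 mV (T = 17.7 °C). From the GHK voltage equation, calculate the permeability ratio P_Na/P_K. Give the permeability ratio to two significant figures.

Let α = P_Na/P_K. GHK: Vm = 57.7·log₁₀[(Kₒ + α·Naₒ)/(Kᵢ + α·Naᵢ)].
10^(Vm/57.7) = 10^(-42.2/57.7) = 0.18562
So 0.18562·(Kᵢ + α·Naᵢ) = Kₒ + α·Naₒ → α = (0.18562·116.0 − 9.45) / (144.0 − 0.18562·8.42)
α = (21.53 − 9.45) / (144.0 − 1.563) = 12.08/142.4 = 0.08482

0.085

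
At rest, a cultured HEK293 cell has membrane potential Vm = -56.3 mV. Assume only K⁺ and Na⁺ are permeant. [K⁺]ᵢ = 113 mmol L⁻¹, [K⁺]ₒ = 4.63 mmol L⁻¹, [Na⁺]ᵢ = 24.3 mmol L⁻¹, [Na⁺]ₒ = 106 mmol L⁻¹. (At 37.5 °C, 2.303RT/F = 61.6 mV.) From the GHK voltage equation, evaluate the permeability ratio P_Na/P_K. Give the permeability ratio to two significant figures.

0.089

Let α = P_Na/P_K. GHK: Vm = 61.6·log₁₀[(Kₒ + α·Naₒ)/(Kᵢ + α·Naᵢ)].
10^(Vm/61.6) = 10^(-56.3/61.6) = 0.12191
So 0.12191·(Kᵢ + α·Naᵢ) = Kₒ + α·Naₒ → α = (0.12191·113.0 − 4.63) / (106.0 − 0.12191·24.3)
α = (13.78 − 4.63) / (106.0 − 2.962) = 9.146/103 = 0.08876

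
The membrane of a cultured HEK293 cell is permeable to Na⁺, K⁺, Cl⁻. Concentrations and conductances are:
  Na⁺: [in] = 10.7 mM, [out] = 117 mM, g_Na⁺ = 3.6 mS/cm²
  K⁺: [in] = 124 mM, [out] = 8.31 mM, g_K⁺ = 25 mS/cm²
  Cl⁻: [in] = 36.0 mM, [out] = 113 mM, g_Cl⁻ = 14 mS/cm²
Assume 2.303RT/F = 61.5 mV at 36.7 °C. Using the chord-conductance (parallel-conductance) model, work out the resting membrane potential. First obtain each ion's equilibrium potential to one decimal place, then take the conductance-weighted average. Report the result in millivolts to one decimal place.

-47.0 mV

E_Na⁺ = (61.5/1)·log₁₀(117/10.7) = 63.9 mV
E_K⁺ = (61.5/1)·log₁₀(8.31/124) = -72.2 mV
E_Cl⁻ = (61.5/-1)·log₁₀(113/36.0) = -30.6 mV
Vm = (Σ gᵢEᵢ)/(Σ gᵢ) = (3.6·63.9 + 25·-72.2 + 14·-30.6) / (3.6 + 25 + 14)
= -2003.36 / 42.6 = -47.03 mV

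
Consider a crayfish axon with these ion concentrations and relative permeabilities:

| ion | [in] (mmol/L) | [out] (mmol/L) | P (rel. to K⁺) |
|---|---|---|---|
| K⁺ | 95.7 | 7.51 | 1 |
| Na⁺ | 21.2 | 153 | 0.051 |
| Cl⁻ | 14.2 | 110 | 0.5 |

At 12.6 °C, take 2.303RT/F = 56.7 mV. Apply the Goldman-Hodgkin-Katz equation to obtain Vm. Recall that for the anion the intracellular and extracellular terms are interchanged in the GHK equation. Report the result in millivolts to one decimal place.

-47.1 mV

Vm = 56.7 · log₁₀[(Σ P·[cation]ₒ + Σ P·[anion]ᵢ) / (Σ P·[cation]ᵢ + Σ P·[anion]ₒ)]
Numerator = 1×7.51 + 0.051×153 + 0.5×14.2 = 22.41
Denominator = 1×95.7 + 0.051×21.2 + 0.5×110 = 151.8
Vm = 56.7 · log₁₀(0.14767) = 56.7 × (-0.8307) = -47.10 mV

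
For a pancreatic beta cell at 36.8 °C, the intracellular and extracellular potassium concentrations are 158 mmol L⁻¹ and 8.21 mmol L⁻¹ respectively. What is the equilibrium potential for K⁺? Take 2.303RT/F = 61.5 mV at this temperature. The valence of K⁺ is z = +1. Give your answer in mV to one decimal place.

E = (61.5/z) · log₁₀([K⁺]_out/[K⁺]_in) with z = +1.
= (61.5/1) · log₁₀(8.21/158) = 61.50 · log₁₀(0.05196)
= 61.50 · (-1.2843) = -78.99 mV

-79.0 mV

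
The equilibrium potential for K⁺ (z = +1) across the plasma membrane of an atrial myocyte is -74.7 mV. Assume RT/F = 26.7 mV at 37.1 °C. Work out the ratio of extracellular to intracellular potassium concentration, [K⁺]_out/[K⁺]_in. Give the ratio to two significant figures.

ln([out]/[in]) = E·z/(26.7) = -74.7 × 1 / 26.7 = -2.7978
[out]/[in] = e^(-2.7978) = 0.06095

0.061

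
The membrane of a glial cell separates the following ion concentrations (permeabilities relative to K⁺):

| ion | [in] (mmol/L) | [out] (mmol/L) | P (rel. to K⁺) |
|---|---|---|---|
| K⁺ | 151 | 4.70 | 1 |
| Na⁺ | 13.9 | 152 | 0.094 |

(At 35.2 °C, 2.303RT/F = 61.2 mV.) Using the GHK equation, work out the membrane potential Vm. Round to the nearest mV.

-55 mV

Vm = 61.2 · log₁₀[(Σ P·[cation]ₒ + Σ P·[anion]ᵢ) / (Σ P·[cation]ᵢ + Σ P·[anion]ₒ)]
Numerator = 1×4.70 + 0.094×152 = 18.99
Denominator = 1×151 + 0.094×13.9 = 152.3
Vm = 61.2 · log₁₀(0.12467) = 61.2 × (-0.9042) = -55.34 mV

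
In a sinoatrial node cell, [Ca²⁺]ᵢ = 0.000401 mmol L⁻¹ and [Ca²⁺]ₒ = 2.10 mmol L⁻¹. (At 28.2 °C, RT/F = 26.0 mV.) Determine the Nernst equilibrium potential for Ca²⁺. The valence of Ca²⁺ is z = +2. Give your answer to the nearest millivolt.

E = (26.0/z) · ln([Ca²⁺]_out/[Ca²⁺]_in) with z = +2.
= (26.0/2) · ln(2.10/0.000401) = 13.00 · ln(5237)
= 13.00 · (8.5635) = 111.33 mV

111 mV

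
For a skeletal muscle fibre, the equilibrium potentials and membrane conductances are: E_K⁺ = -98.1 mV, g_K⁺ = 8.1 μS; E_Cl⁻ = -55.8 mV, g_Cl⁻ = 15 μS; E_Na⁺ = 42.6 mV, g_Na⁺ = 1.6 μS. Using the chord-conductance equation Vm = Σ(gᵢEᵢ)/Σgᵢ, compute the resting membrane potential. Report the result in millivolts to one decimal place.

Σ gᵢEᵢ = 8.1·(-98.1) + 15·(-55.8) + 1.6·(42.6) = -1563.45
Σ gᵢ = 8.1 + 15 + 1.6 = 24.7
Vm = -1563.45 / 24.7 = -63.30 mV

-63.3 mV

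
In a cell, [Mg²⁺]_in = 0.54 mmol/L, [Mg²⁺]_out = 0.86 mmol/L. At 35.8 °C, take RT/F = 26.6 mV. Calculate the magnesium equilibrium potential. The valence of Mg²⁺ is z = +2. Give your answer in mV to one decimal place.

6.2 mV

E = (26.6/z) · ln([Mg²⁺]_out/[Mg²⁺]_in) with z = +2.
= (26.6/2) · ln(0.86/0.54) = 13.30 · ln(1.593)
= 13.30 · (0.4654) = 6.19 mV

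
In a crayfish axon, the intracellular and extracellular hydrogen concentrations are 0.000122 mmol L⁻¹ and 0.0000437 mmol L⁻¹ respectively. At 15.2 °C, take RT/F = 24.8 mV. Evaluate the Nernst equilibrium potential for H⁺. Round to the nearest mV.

-25 mV

E = (24.8/z) · ln([H⁺]_out/[H⁺]_in) with z = +1.
= (24.8/1) · ln(0.0000437/0.000122) = 24.80 · ln(0.3582)
= 24.80 · (-1.0267) = -25.46 mV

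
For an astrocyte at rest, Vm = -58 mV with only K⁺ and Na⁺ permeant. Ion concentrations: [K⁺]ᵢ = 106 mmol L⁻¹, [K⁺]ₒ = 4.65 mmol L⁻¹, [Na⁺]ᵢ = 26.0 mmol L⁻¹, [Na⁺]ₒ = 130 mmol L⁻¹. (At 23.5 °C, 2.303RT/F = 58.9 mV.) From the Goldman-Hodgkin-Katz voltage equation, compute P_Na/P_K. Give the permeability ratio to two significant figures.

0.050

Let α = P_Na/P_K. GHK: Vm = 58.9·log₁₀[(Kₒ + α·Naₒ)/(Kᵢ + α·Naᵢ)].
10^(Vm/58.9) = 10^(-58.0/58.9) = 0.10358
So 0.10358·(Kᵢ + α·Naᵢ) = Kₒ + α·Naₒ → α = (0.10358·106.0 − 4.65) / (130.0 − 0.10358·26.0)
α = (10.98 − 4.65) / (130.0 − 2.693) = 6.33/127.3 = 0.04972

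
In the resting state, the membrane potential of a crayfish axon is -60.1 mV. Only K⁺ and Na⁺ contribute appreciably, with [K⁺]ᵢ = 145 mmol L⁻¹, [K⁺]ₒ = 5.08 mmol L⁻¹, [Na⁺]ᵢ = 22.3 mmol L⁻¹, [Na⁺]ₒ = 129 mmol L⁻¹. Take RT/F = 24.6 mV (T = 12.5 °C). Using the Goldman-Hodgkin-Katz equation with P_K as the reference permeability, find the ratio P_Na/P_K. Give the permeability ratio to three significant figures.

Let α = P_Na/P_K. GHK: Vm = 24.6·ln[(Kₒ + α·Naₒ)/(Kᵢ + α·Naᵢ)].
e^(Vm/24.6) = e^(-60.1/24.6) = 0.086892
So 0.086892·(Kᵢ + α·Naᵢ) = Kₒ + α·Naₒ → α = (0.086892·145.0 − 5.08) / (129.0 − 0.086892·22.3)
α = (12.6 − 5.08) / (129.0 − 1.938) = 7.519/127.1 = 0.05918

0.0592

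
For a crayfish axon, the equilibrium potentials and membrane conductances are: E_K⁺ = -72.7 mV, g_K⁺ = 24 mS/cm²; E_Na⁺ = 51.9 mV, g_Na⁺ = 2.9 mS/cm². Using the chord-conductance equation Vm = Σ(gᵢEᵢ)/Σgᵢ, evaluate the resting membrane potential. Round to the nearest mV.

Σ gᵢEᵢ = 24·(-72.7) + 2.9·(51.9) = -1594.29
Σ gᵢ = 24 + 2.9 = 26.9
Vm = -1594.29 / 26.9 = -59.27 mV

-59 mV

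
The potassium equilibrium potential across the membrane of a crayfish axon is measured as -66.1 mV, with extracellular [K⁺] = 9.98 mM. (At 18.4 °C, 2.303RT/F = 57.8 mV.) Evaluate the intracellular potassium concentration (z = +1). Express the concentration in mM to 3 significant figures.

Nernst: E = (57.8/1) · log₁₀([out]/[in]), so log₁₀([out]/[in]) = -66.1 × 1 / 57.8 = -1.1436.
[out]/[in] = 10^(-1.1436) = 0.07185.
[in] = 9.98 / 0.07185 = 138.9 mM.

139 mM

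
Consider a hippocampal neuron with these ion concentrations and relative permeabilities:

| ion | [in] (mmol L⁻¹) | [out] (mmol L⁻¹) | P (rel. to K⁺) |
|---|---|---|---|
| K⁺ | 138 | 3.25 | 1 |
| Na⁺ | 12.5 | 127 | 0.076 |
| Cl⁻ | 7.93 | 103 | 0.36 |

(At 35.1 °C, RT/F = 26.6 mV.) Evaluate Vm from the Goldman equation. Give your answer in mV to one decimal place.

Vm = 26.6 · ln[(Σ P·[cation]ₒ + Σ P·[anion]ᵢ) / (Σ P·[cation]ᵢ + Σ P·[anion]ₒ)]
Numerator = 1×3.25 + 0.076×127 + 0.36×7.93 = 15.76
Denominator = 1×138 + 0.076×12.5 + 0.36×103 = 176
Vm = 26.6 · ln(0.089512) = 26.6 × (-2.4134) = -64.20 mV

-64.2 mV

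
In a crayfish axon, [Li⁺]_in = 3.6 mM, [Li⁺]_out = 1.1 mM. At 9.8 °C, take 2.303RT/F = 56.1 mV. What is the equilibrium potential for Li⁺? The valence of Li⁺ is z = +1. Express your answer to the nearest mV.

-29 mV

E = (56.1/z) · log₁₀([Li⁺]_out/[Li⁺]_in) with z = +1.
= (56.1/1) · log₁₀(1.1/3.6) = 56.10 · log₁₀(0.3056)
= 56.10 · (-0.5149) = -28.89 mV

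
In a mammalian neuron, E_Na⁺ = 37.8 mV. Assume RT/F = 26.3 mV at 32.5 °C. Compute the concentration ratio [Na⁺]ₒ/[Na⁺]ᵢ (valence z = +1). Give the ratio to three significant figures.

4.21

ln([out]/[in]) = E·z/(26.3) = 37.8 × 1 / 26.3 = 1.4373
[out]/[in] = e^(1.4373) = 4.209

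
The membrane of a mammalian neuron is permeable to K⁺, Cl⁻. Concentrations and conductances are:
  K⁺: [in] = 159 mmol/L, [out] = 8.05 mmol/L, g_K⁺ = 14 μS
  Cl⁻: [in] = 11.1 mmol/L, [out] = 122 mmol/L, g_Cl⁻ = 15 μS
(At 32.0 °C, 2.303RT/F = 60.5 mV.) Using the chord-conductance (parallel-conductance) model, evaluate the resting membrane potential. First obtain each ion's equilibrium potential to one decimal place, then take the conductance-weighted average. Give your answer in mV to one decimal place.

E_K⁺ = (60.5/1)·log₁₀(8.05/159) = -78.4 mV
E_Cl⁻ = (60.5/-1)·log₁₀(122/11.1) = -63.0 mV
Vm = (Σ gᵢEᵢ)/(Σ gᵢ) = (14·-78.4 + 15·-63.0) / (14 + 15)
= -2042.60 / 29 = -70.43 mV

-70.4 mV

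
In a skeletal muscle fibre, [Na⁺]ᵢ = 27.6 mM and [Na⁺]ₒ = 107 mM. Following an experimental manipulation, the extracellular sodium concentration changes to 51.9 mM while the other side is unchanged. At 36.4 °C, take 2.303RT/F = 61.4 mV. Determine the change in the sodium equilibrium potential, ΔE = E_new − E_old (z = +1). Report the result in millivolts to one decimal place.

-19.3 mV

E_old = (61.4/1)·log₁₀(107/27.6) = 36.13 mV
E_new = (61.4/1)·log₁₀(51.9/27.6) = 16.84 mV
ΔE = 16.84 − (36.13) = -19.29 mV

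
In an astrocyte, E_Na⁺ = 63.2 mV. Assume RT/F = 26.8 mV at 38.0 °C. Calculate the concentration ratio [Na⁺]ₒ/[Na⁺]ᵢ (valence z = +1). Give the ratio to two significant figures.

11

ln([out]/[in]) = E·z/(26.8) = 63.2 × 1 / 26.8 = 2.3582
[out]/[in] = e^(2.3582) = 10.57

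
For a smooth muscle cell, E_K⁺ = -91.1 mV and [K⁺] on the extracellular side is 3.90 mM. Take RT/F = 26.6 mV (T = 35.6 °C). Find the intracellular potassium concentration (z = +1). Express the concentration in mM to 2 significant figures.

120 mM

Nernst: E = (26.6/1) · ln([out]/[in]), so ln([out]/[in]) = -91.1 × 1 / 26.6 = -3.4248.
[out]/[in] = e^(-3.4248) = 0.03256.
[in] = 3.90 / 0.03256 = 119.8 mM.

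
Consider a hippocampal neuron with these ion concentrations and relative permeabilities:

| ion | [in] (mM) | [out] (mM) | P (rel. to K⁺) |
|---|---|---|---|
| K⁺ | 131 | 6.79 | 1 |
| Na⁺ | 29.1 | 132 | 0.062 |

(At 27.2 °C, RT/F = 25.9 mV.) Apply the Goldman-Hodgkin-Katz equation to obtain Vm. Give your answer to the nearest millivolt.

-57 mV

Vm = 25.9 · ln[(Σ P·[cation]ₒ + Σ P·[anion]ᵢ) / (Σ P·[cation]ᵢ + Σ P·[anion]ₒ)]
Numerator = 1×6.79 + 0.062×132 = 14.97
Denominator = 1×131 + 0.062×29.1 = 132.8
Vm = 25.9 · ln(0.11275) = 25.9 × (-2.1826) = -56.53 mV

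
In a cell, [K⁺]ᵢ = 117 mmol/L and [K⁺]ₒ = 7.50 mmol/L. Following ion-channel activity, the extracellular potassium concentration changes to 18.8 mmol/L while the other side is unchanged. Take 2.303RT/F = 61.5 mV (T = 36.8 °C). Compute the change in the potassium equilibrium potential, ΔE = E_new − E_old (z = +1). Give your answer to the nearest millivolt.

25 mV

E_old = (61.5/1)·log₁₀(7.50/117) = -73.38 mV
E_new = (61.5/1)·log₁₀(18.8/117) = -48.83 mV
ΔE = -48.83 − (-73.38) = 24.54 mV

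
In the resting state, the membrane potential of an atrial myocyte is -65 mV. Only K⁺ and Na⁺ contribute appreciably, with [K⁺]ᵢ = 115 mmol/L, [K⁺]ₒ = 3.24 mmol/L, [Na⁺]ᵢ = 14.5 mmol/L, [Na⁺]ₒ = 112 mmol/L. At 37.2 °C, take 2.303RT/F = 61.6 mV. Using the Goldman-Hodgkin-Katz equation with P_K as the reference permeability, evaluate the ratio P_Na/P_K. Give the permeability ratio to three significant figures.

Let α = P_Na/P_K. GHK: Vm = 61.6·log₁₀[(Kₒ + α·Naₒ)/(Kᵢ + α·Naᵢ)].
10^(Vm/61.6) = 10^(-65.0/61.6) = 0.088065
So 0.088065·(Kᵢ + α·Naᵢ) = Kₒ + α·Naₒ → α = (0.088065·115.0 − 3.24) / (112.0 − 0.088065·14.5)
α = (10.13 − 3.24) / (112.0 − 1.277) = 6.888/110.7 = 0.0622

0.0622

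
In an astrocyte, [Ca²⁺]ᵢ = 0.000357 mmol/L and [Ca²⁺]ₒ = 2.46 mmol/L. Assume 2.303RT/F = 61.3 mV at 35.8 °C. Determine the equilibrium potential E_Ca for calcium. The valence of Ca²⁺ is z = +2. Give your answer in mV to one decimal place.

E = (61.3/z) · log₁₀([Ca²⁺]_out/[Ca²⁺]_in) with z = +2.
= (61.3/2) · log₁₀(2.46/0.000357) = 30.65 · log₁₀(6891)
= 30.65 · (3.8383) = 117.64 mV

117.6 mV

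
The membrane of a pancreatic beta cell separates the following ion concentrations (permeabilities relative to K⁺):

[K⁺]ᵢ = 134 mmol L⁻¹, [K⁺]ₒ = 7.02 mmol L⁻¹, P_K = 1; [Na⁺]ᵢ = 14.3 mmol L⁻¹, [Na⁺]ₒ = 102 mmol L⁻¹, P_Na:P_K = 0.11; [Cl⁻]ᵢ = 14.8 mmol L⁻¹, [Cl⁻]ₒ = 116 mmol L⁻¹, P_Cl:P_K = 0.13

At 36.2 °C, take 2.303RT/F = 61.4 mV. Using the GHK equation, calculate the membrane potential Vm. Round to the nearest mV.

-54 mV

Vm = 61.4 · log₁₀[(Σ P·[cation]ₒ + Σ P·[anion]ᵢ) / (Σ P·[cation]ᵢ + Σ P·[anion]ₒ)]
Numerator = 1×7.02 + 0.11×102 + 0.13×14.8 = 20.16
Denominator = 1×134 + 0.11×14.3 + 0.13×116 = 150.7
Vm = 61.4 · log₁₀(0.13384) = 61.4 × (-0.8734) = -53.63 mV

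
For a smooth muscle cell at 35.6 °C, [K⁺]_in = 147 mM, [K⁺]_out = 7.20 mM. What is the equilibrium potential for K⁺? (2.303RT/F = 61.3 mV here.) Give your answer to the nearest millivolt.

-80 mV

E = (61.3/z) · log₁₀([K⁺]_out/[K⁺]_in) with z = +1.
= (61.3/1) · log₁₀(7.20/147) = 61.30 · log₁₀(0.04898)
= 61.30 · (-1.3100) = -80.30 mV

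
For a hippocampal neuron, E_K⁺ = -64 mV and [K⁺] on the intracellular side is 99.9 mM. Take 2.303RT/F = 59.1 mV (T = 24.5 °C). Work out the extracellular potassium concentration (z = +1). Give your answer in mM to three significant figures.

8.25 mM

Nernst: E = (59.1/1) · log₁₀([out]/[in]), so log₁₀([out]/[in]) = -64.0 × 1 / 59.1 = -1.0829.
[out]/[in] = 10^(-1.0829) = 0.08262.
[out] = 0.08262 × 99.9 = 8.254 mM.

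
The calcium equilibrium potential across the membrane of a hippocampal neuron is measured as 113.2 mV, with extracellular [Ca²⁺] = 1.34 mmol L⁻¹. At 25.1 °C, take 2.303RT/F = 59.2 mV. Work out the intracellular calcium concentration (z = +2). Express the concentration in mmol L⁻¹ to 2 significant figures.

Nernst: E = (59.2/2) · log₁₀([out]/[in]), so log₁₀([out]/[in]) = 113.2 × 2 / 59.2 = 3.8243.
[out]/[in] = 10^(3.8243) = 6673.
[in] = 1.34 / 6673 = 0.0002008 mmol L⁻¹.

0.00020 mmol L⁻¹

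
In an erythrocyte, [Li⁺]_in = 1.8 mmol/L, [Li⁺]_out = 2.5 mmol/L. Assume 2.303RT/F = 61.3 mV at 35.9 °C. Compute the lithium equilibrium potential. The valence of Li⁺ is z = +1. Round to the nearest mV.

9 mV

E = (61.3/z) · log₁₀([Li⁺]_out/[Li⁺]_in) with z = +1.
= (61.3/1) · log₁₀(2.5/1.8) = 61.30 · log₁₀(1.389)
= 61.30 · (0.1427) = 8.75 mV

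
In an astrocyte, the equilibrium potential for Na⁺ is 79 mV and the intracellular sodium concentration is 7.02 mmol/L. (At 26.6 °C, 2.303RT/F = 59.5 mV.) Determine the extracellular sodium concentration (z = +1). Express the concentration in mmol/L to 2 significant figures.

Nernst: E = (59.5/1) · log₁₀([out]/[in]), so log₁₀([out]/[in]) = 79.0 × 1 / 59.5 = 1.3277.
[out]/[in] = 10^(1.3277) = 21.27.
[out] = 21.27 × 7.02 = 149.3 mmol/L.

150 mmol/L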